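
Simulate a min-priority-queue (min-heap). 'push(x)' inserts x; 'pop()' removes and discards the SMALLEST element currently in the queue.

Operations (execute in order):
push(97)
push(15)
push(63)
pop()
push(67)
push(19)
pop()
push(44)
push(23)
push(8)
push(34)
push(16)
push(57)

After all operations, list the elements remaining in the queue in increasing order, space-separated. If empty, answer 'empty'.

Answer: 8 16 23 34 44 57 63 67 97

Derivation:
push(97): heap contents = [97]
push(15): heap contents = [15, 97]
push(63): heap contents = [15, 63, 97]
pop() → 15: heap contents = [63, 97]
push(67): heap contents = [63, 67, 97]
push(19): heap contents = [19, 63, 67, 97]
pop() → 19: heap contents = [63, 67, 97]
push(44): heap contents = [44, 63, 67, 97]
push(23): heap contents = [23, 44, 63, 67, 97]
push(8): heap contents = [8, 23, 44, 63, 67, 97]
push(34): heap contents = [8, 23, 34, 44, 63, 67, 97]
push(16): heap contents = [8, 16, 23, 34, 44, 63, 67, 97]
push(57): heap contents = [8, 16, 23, 34, 44, 57, 63, 67, 97]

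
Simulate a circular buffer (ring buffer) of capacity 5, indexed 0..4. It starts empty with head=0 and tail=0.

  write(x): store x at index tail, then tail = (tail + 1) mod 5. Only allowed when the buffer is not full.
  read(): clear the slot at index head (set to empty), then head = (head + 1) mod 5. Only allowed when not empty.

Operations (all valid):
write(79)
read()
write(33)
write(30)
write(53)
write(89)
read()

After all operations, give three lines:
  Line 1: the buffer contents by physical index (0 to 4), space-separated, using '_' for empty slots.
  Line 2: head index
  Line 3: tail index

Answer: _ _ 30 53 89
2
0

Derivation:
write(79): buf=[79 _ _ _ _], head=0, tail=1, size=1
read(): buf=[_ _ _ _ _], head=1, tail=1, size=0
write(33): buf=[_ 33 _ _ _], head=1, tail=2, size=1
write(30): buf=[_ 33 30 _ _], head=1, tail=3, size=2
write(53): buf=[_ 33 30 53 _], head=1, tail=4, size=3
write(89): buf=[_ 33 30 53 89], head=1, tail=0, size=4
read(): buf=[_ _ 30 53 89], head=2, tail=0, size=3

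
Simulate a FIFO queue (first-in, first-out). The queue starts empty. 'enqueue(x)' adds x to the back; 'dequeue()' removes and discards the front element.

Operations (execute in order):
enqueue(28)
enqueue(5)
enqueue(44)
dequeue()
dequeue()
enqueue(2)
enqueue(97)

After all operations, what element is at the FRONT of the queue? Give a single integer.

Answer: 44

Derivation:
enqueue(28): queue = [28]
enqueue(5): queue = [28, 5]
enqueue(44): queue = [28, 5, 44]
dequeue(): queue = [5, 44]
dequeue(): queue = [44]
enqueue(2): queue = [44, 2]
enqueue(97): queue = [44, 2, 97]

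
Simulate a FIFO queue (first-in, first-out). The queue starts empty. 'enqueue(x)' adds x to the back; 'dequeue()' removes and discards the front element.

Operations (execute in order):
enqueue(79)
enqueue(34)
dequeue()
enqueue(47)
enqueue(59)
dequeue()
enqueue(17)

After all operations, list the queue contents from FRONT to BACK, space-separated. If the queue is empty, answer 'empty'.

Answer: 47 59 17

Derivation:
enqueue(79): [79]
enqueue(34): [79, 34]
dequeue(): [34]
enqueue(47): [34, 47]
enqueue(59): [34, 47, 59]
dequeue(): [47, 59]
enqueue(17): [47, 59, 17]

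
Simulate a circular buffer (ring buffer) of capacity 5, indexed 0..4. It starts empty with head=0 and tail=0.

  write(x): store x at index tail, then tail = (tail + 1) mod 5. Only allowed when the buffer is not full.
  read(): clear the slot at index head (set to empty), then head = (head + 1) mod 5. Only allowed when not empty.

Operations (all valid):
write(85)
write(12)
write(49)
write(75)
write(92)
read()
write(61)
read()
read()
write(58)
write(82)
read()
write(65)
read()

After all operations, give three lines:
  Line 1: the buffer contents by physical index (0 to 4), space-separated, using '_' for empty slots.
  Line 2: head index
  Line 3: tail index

write(85): buf=[85 _ _ _ _], head=0, tail=1, size=1
write(12): buf=[85 12 _ _ _], head=0, tail=2, size=2
write(49): buf=[85 12 49 _ _], head=0, tail=3, size=3
write(75): buf=[85 12 49 75 _], head=0, tail=4, size=4
write(92): buf=[85 12 49 75 92], head=0, tail=0, size=5
read(): buf=[_ 12 49 75 92], head=1, tail=0, size=4
write(61): buf=[61 12 49 75 92], head=1, tail=1, size=5
read(): buf=[61 _ 49 75 92], head=2, tail=1, size=4
read(): buf=[61 _ _ 75 92], head=3, tail=1, size=3
write(58): buf=[61 58 _ 75 92], head=3, tail=2, size=4
write(82): buf=[61 58 82 75 92], head=3, tail=3, size=5
read(): buf=[61 58 82 _ 92], head=4, tail=3, size=4
write(65): buf=[61 58 82 65 92], head=4, tail=4, size=5
read(): buf=[61 58 82 65 _], head=0, tail=4, size=4

Answer: 61 58 82 65 _
0
4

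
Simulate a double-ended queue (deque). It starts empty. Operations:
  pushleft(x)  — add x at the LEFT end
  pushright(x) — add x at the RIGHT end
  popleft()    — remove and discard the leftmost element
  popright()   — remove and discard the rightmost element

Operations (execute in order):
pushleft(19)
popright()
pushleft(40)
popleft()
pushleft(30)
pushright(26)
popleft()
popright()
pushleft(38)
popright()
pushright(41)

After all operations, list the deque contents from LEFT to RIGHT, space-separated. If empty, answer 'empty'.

Answer: 41

Derivation:
pushleft(19): [19]
popright(): []
pushleft(40): [40]
popleft(): []
pushleft(30): [30]
pushright(26): [30, 26]
popleft(): [26]
popright(): []
pushleft(38): [38]
popright(): []
pushright(41): [41]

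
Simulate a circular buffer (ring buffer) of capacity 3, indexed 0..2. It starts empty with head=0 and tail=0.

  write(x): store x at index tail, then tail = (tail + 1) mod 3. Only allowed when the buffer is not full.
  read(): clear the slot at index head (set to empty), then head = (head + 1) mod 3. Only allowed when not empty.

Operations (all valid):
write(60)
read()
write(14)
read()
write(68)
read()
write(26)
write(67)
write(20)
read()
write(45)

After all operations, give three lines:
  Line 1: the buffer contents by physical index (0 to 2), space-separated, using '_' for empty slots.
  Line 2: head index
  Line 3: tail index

write(60): buf=[60 _ _], head=0, tail=1, size=1
read(): buf=[_ _ _], head=1, tail=1, size=0
write(14): buf=[_ 14 _], head=1, tail=2, size=1
read(): buf=[_ _ _], head=2, tail=2, size=0
write(68): buf=[_ _ 68], head=2, tail=0, size=1
read(): buf=[_ _ _], head=0, tail=0, size=0
write(26): buf=[26 _ _], head=0, tail=1, size=1
write(67): buf=[26 67 _], head=0, tail=2, size=2
write(20): buf=[26 67 20], head=0, tail=0, size=3
read(): buf=[_ 67 20], head=1, tail=0, size=2
write(45): buf=[45 67 20], head=1, tail=1, size=3

Answer: 45 67 20
1
1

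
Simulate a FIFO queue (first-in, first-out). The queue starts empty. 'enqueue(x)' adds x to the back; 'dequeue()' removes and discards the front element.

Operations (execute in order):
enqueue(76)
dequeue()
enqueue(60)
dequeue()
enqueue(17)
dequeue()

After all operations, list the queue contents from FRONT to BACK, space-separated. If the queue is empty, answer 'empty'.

Answer: empty

Derivation:
enqueue(76): [76]
dequeue(): []
enqueue(60): [60]
dequeue(): []
enqueue(17): [17]
dequeue(): []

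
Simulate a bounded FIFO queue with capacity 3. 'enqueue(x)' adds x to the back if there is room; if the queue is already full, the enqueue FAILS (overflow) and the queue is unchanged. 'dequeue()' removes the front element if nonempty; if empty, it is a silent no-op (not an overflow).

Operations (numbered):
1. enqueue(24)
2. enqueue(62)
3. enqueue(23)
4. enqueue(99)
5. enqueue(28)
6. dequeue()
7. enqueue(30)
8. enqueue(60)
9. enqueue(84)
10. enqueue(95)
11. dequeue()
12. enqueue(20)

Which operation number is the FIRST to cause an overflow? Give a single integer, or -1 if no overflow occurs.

Answer: 4

Derivation:
1. enqueue(24): size=1
2. enqueue(62): size=2
3. enqueue(23): size=3
4. enqueue(99): size=3=cap → OVERFLOW (fail)
5. enqueue(28): size=3=cap → OVERFLOW (fail)
6. dequeue(): size=2
7. enqueue(30): size=3
8. enqueue(60): size=3=cap → OVERFLOW (fail)
9. enqueue(84): size=3=cap → OVERFLOW (fail)
10. enqueue(95): size=3=cap → OVERFLOW (fail)
11. dequeue(): size=2
12. enqueue(20): size=3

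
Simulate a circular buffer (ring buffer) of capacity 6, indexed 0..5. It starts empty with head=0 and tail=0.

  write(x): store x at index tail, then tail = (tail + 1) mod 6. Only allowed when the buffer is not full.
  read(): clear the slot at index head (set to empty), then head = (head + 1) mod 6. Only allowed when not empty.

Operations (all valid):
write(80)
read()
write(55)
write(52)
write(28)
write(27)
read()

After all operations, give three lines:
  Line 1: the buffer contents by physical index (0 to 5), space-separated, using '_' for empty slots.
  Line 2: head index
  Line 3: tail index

write(80): buf=[80 _ _ _ _ _], head=0, tail=1, size=1
read(): buf=[_ _ _ _ _ _], head=1, tail=1, size=0
write(55): buf=[_ 55 _ _ _ _], head=1, tail=2, size=1
write(52): buf=[_ 55 52 _ _ _], head=1, tail=3, size=2
write(28): buf=[_ 55 52 28 _ _], head=1, tail=4, size=3
write(27): buf=[_ 55 52 28 27 _], head=1, tail=5, size=4
read(): buf=[_ _ 52 28 27 _], head=2, tail=5, size=3

Answer: _ _ 52 28 27 _
2
5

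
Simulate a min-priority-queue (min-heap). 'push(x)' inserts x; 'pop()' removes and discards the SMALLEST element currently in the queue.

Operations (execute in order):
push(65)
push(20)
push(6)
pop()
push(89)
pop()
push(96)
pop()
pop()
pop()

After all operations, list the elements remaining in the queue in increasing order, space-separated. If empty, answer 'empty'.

push(65): heap contents = [65]
push(20): heap contents = [20, 65]
push(6): heap contents = [6, 20, 65]
pop() → 6: heap contents = [20, 65]
push(89): heap contents = [20, 65, 89]
pop() → 20: heap contents = [65, 89]
push(96): heap contents = [65, 89, 96]
pop() → 65: heap contents = [89, 96]
pop() → 89: heap contents = [96]
pop() → 96: heap contents = []

Answer: empty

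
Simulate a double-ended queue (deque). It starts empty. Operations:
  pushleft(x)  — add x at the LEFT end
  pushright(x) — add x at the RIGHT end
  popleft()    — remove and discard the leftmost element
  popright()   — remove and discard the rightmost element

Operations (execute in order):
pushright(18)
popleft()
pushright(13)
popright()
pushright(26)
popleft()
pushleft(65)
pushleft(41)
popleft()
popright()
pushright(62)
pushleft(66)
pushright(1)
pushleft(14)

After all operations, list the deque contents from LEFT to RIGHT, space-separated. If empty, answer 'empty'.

Answer: 14 66 62 1

Derivation:
pushright(18): [18]
popleft(): []
pushright(13): [13]
popright(): []
pushright(26): [26]
popleft(): []
pushleft(65): [65]
pushleft(41): [41, 65]
popleft(): [65]
popright(): []
pushright(62): [62]
pushleft(66): [66, 62]
pushright(1): [66, 62, 1]
pushleft(14): [14, 66, 62, 1]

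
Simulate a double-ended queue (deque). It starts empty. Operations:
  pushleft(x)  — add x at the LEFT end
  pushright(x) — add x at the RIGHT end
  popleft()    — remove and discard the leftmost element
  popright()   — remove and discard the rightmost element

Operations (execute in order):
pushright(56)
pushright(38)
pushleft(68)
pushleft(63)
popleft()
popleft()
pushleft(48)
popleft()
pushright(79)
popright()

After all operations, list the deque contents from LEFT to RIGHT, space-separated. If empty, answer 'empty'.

Answer: 56 38

Derivation:
pushright(56): [56]
pushright(38): [56, 38]
pushleft(68): [68, 56, 38]
pushleft(63): [63, 68, 56, 38]
popleft(): [68, 56, 38]
popleft(): [56, 38]
pushleft(48): [48, 56, 38]
popleft(): [56, 38]
pushright(79): [56, 38, 79]
popright(): [56, 38]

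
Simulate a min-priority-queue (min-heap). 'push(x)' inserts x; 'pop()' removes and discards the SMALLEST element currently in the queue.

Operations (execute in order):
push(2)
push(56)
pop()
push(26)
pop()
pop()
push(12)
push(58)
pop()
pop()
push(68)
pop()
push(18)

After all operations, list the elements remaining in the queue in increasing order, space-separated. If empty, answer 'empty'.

Answer: 18

Derivation:
push(2): heap contents = [2]
push(56): heap contents = [2, 56]
pop() → 2: heap contents = [56]
push(26): heap contents = [26, 56]
pop() → 26: heap contents = [56]
pop() → 56: heap contents = []
push(12): heap contents = [12]
push(58): heap contents = [12, 58]
pop() → 12: heap contents = [58]
pop() → 58: heap contents = []
push(68): heap contents = [68]
pop() → 68: heap contents = []
push(18): heap contents = [18]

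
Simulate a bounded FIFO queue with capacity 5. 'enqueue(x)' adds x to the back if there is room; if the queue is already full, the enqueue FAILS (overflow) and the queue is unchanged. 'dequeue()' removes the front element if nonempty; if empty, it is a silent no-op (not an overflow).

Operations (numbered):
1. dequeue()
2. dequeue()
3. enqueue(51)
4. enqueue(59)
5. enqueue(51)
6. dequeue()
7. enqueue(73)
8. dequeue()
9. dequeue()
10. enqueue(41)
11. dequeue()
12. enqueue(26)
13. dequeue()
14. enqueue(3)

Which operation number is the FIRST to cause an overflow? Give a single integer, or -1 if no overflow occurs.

Answer: -1

Derivation:
1. dequeue(): empty, no-op, size=0
2. dequeue(): empty, no-op, size=0
3. enqueue(51): size=1
4. enqueue(59): size=2
5. enqueue(51): size=3
6. dequeue(): size=2
7. enqueue(73): size=3
8. dequeue(): size=2
9. dequeue(): size=1
10. enqueue(41): size=2
11. dequeue(): size=1
12. enqueue(26): size=2
13. dequeue(): size=1
14. enqueue(3): size=2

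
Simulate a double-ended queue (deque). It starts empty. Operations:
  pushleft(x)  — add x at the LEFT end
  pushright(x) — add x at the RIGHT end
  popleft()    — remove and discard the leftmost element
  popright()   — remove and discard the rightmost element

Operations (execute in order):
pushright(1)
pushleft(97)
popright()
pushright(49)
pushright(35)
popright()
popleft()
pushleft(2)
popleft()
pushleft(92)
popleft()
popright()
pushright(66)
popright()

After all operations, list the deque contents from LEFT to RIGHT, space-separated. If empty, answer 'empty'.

pushright(1): [1]
pushleft(97): [97, 1]
popright(): [97]
pushright(49): [97, 49]
pushright(35): [97, 49, 35]
popright(): [97, 49]
popleft(): [49]
pushleft(2): [2, 49]
popleft(): [49]
pushleft(92): [92, 49]
popleft(): [49]
popright(): []
pushright(66): [66]
popright(): []

Answer: empty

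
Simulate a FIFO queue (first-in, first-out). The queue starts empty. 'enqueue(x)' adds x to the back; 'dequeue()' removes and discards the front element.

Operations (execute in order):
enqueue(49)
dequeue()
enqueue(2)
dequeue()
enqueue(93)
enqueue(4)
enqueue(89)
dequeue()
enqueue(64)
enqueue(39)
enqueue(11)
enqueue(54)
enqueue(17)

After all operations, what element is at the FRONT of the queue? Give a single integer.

Answer: 4

Derivation:
enqueue(49): queue = [49]
dequeue(): queue = []
enqueue(2): queue = [2]
dequeue(): queue = []
enqueue(93): queue = [93]
enqueue(4): queue = [93, 4]
enqueue(89): queue = [93, 4, 89]
dequeue(): queue = [4, 89]
enqueue(64): queue = [4, 89, 64]
enqueue(39): queue = [4, 89, 64, 39]
enqueue(11): queue = [4, 89, 64, 39, 11]
enqueue(54): queue = [4, 89, 64, 39, 11, 54]
enqueue(17): queue = [4, 89, 64, 39, 11, 54, 17]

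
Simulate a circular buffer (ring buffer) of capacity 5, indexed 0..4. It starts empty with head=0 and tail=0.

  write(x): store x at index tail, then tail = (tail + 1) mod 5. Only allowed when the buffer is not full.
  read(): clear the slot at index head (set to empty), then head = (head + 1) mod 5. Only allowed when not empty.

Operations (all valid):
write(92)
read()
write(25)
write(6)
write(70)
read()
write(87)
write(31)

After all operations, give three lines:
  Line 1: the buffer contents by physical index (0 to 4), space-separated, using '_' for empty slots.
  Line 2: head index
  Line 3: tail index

write(92): buf=[92 _ _ _ _], head=0, tail=1, size=1
read(): buf=[_ _ _ _ _], head=1, tail=1, size=0
write(25): buf=[_ 25 _ _ _], head=1, tail=2, size=1
write(6): buf=[_ 25 6 _ _], head=1, tail=3, size=2
write(70): buf=[_ 25 6 70 _], head=1, tail=4, size=3
read(): buf=[_ _ 6 70 _], head=2, tail=4, size=2
write(87): buf=[_ _ 6 70 87], head=2, tail=0, size=3
write(31): buf=[31 _ 6 70 87], head=2, tail=1, size=4

Answer: 31 _ 6 70 87
2
1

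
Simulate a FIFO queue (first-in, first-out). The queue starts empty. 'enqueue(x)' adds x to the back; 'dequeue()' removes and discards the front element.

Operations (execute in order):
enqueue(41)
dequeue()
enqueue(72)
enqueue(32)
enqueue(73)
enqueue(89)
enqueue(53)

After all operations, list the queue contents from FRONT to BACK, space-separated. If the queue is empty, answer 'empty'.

enqueue(41): [41]
dequeue(): []
enqueue(72): [72]
enqueue(32): [72, 32]
enqueue(73): [72, 32, 73]
enqueue(89): [72, 32, 73, 89]
enqueue(53): [72, 32, 73, 89, 53]

Answer: 72 32 73 89 53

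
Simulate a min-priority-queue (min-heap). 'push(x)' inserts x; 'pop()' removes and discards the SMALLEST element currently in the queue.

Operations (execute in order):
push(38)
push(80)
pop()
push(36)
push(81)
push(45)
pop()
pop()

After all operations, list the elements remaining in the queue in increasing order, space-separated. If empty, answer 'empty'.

Answer: 80 81

Derivation:
push(38): heap contents = [38]
push(80): heap contents = [38, 80]
pop() → 38: heap contents = [80]
push(36): heap contents = [36, 80]
push(81): heap contents = [36, 80, 81]
push(45): heap contents = [36, 45, 80, 81]
pop() → 36: heap contents = [45, 80, 81]
pop() → 45: heap contents = [80, 81]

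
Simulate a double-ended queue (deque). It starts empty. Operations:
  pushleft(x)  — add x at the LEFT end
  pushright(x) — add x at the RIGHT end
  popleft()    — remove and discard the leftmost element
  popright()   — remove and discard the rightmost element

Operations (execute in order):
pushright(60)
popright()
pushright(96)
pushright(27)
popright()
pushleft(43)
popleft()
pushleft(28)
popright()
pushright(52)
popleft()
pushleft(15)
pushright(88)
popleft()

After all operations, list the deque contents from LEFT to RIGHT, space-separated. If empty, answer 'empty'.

pushright(60): [60]
popright(): []
pushright(96): [96]
pushright(27): [96, 27]
popright(): [96]
pushleft(43): [43, 96]
popleft(): [96]
pushleft(28): [28, 96]
popright(): [28]
pushright(52): [28, 52]
popleft(): [52]
pushleft(15): [15, 52]
pushright(88): [15, 52, 88]
popleft(): [52, 88]

Answer: 52 88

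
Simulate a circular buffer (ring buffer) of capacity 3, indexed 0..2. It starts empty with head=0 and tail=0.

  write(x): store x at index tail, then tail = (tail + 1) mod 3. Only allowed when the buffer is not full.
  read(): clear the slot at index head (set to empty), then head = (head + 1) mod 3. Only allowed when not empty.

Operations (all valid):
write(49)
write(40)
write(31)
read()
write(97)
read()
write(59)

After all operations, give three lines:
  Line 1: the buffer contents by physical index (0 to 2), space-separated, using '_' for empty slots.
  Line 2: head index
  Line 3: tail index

Answer: 97 59 31
2
2

Derivation:
write(49): buf=[49 _ _], head=0, tail=1, size=1
write(40): buf=[49 40 _], head=0, tail=2, size=2
write(31): buf=[49 40 31], head=0, tail=0, size=3
read(): buf=[_ 40 31], head=1, tail=0, size=2
write(97): buf=[97 40 31], head=1, tail=1, size=3
read(): buf=[97 _ 31], head=2, tail=1, size=2
write(59): buf=[97 59 31], head=2, tail=2, size=3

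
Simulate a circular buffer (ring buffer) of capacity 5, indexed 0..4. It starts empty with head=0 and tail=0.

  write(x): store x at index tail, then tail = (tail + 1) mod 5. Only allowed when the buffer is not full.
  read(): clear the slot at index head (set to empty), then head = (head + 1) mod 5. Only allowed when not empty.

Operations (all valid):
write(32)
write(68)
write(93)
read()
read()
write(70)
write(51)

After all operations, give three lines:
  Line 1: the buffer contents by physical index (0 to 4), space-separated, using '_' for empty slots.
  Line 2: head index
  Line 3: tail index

write(32): buf=[32 _ _ _ _], head=0, tail=1, size=1
write(68): buf=[32 68 _ _ _], head=0, tail=2, size=2
write(93): buf=[32 68 93 _ _], head=0, tail=3, size=3
read(): buf=[_ 68 93 _ _], head=1, tail=3, size=2
read(): buf=[_ _ 93 _ _], head=2, tail=3, size=1
write(70): buf=[_ _ 93 70 _], head=2, tail=4, size=2
write(51): buf=[_ _ 93 70 51], head=2, tail=0, size=3

Answer: _ _ 93 70 51
2
0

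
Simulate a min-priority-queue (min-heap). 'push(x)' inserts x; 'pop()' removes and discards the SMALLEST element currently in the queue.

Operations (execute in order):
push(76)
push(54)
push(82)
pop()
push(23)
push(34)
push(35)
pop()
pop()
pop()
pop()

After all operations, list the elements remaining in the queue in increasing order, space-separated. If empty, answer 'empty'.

Answer: 82

Derivation:
push(76): heap contents = [76]
push(54): heap contents = [54, 76]
push(82): heap contents = [54, 76, 82]
pop() → 54: heap contents = [76, 82]
push(23): heap contents = [23, 76, 82]
push(34): heap contents = [23, 34, 76, 82]
push(35): heap contents = [23, 34, 35, 76, 82]
pop() → 23: heap contents = [34, 35, 76, 82]
pop() → 34: heap contents = [35, 76, 82]
pop() → 35: heap contents = [76, 82]
pop() → 76: heap contents = [82]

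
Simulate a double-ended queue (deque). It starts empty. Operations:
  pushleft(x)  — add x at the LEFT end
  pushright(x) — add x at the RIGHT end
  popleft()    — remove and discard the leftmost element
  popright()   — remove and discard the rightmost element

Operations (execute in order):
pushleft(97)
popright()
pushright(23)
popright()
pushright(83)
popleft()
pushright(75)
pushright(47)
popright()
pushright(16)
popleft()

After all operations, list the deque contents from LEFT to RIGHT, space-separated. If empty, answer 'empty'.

Answer: 16

Derivation:
pushleft(97): [97]
popright(): []
pushright(23): [23]
popright(): []
pushright(83): [83]
popleft(): []
pushright(75): [75]
pushright(47): [75, 47]
popright(): [75]
pushright(16): [75, 16]
popleft(): [16]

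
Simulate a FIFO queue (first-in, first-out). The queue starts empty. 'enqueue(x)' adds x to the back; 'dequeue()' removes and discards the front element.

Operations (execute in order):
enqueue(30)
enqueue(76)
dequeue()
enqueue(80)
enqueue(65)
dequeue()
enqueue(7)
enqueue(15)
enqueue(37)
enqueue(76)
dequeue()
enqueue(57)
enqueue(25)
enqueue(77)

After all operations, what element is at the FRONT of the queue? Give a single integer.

Answer: 65

Derivation:
enqueue(30): queue = [30]
enqueue(76): queue = [30, 76]
dequeue(): queue = [76]
enqueue(80): queue = [76, 80]
enqueue(65): queue = [76, 80, 65]
dequeue(): queue = [80, 65]
enqueue(7): queue = [80, 65, 7]
enqueue(15): queue = [80, 65, 7, 15]
enqueue(37): queue = [80, 65, 7, 15, 37]
enqueue(76): queue = [80, 65, 7, 15, 37, 76]
dequeue(): queue = [65, 7, 15, 37, 76]
enqueue(57): queue = [65, 7, 15, 37, 76, 57]
enqueue(25): queue = [65, 7, 15, 37, 76, 57, 25]
enqueue(77): queue = [65, 7, 15, 37, 76, 57, 25, 77]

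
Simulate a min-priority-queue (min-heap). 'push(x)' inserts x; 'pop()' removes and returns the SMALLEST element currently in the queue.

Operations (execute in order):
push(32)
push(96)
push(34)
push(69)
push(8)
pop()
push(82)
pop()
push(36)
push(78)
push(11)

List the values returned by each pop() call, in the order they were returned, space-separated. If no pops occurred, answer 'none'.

Answer: 8 32

Derivation:
push(32): heap contents = [32]
push(96): heap contents = [32, 96]
push(34): heap contents = [32, 34, 96]
push(69): heap contents = [32, 34, 69, 96]
push(8): heap contents = [8, 32, 34, 69, 96]
pop() → 8: heap contents = [32, 34, 69, 96]
push(82): heap contents = [32, 34, 69, 82, 96]
pop() → 32: heap contents = [34, 69, 82, 96]
push(36): heap contents = [34, 36, 69, 82, 96]
push(78): heap contents = [34, 36, 69, 78, 82, 96]
push(11): heap contents = [11, 34, 36, 69, 78, 82, 96]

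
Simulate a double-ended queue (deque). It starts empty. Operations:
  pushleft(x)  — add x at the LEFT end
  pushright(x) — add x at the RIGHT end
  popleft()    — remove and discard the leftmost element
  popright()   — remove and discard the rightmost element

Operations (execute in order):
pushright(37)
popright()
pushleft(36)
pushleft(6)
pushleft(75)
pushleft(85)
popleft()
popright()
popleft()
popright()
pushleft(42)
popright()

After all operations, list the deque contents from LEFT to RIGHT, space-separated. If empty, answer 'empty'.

Answer: empty

Derivation:
pushright(37): [37]
popright(): []
pushleft(36): [36]
pushleft(6): [6, 36]
pushleft(75): [75, 6, 36]
pushleft(85): [85, 75, 6, 36]
popleft(): [75, 6, 36]
popright(): [75, 6]
popleft(): [6]
popright(): []
pushleft(42): [42]
popright(): []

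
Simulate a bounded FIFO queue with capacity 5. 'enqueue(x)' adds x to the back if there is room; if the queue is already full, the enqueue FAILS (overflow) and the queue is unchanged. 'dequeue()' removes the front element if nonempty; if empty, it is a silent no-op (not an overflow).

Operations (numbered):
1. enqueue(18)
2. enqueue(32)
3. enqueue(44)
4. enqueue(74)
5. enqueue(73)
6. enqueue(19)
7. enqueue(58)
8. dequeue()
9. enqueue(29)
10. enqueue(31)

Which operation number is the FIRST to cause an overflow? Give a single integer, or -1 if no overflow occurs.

Answer: 6

Derivation:
1. enqueue(18): size=1
2. enqueue(32): size=2
3. enqueue(44): size=3
4. enqueue(74): size=4
5. enqueue(73): size=5
6. enqueue(19): size=5=cap → OVERFLOW (fail)
7. enqueue(58): size=5=cap → OVERFLOW (fail)
8. dequeue(): size=4
9. enqueue(29): size=5
10. enqueue(31): size=5=cap → OVERFLOW (fail)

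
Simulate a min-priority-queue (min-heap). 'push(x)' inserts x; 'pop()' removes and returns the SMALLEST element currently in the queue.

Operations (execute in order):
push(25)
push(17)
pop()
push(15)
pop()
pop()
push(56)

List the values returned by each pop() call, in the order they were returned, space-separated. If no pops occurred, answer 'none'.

Answer: 17 15 25

Derivation:
push(25): heap contents = [25]
push(17): heap contents = [17, 25]
pop() → 17: heap contents = [25]
push(15): heap contents = [15, 25]
pop() → 15: heap contents = [25]
pop() → 25: heap contents = []
push(56): heap contents = [56]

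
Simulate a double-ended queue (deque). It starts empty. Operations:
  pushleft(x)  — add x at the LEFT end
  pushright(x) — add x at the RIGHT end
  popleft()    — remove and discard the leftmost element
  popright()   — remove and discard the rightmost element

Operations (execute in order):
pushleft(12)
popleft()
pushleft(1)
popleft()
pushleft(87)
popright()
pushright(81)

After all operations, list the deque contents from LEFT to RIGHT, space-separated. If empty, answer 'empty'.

Answer: 81

Derivation:
pushleft(12): [12]
popleft(): []
pushleft(1): [1]
popleft(): []
pushleft(87): [87]
popright(): []
pushright(81): [81]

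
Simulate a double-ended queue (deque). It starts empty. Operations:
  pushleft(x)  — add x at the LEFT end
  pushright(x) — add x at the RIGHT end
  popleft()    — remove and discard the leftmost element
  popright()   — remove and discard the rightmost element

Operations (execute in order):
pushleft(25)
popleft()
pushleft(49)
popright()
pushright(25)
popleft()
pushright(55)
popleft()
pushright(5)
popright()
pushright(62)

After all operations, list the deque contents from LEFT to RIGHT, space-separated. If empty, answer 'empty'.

pushleft(25): [25]
popleft(): []
pushleft(49): [49]
popright(): []
pushright(25): [25]
popleft(): []
pushright(55): [55]
popleft(): []
pushright(5): [5]
popright(): []
pushright(62): [62]

Answer: 62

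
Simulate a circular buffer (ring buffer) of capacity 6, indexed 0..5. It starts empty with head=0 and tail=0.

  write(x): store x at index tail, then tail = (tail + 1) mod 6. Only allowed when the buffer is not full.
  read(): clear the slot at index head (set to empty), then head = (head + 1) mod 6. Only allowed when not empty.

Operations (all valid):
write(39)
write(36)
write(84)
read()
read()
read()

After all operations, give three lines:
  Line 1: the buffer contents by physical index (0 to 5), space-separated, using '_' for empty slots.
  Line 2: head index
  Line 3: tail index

write(39): buf=[39 _ _ _ _ _], head=0, tail=1, size=1
write(36): buf=[39 36 _ _ _ _], head=0, tail=2, size=2
write(84): buf=[39 36 84 _ _ _], head=0, tail=3, size=3
read(): buf=[_ 36 84 _ _ _], head=1, tail=3, size=2
read(): buf=[_ _ 84 _ _ _], head=2, tail=3, size=1
read(): buf=[_ _ _ _ _ _], head=3, tail=3, size=0

Answer: _ _ _ _ _ _
3
3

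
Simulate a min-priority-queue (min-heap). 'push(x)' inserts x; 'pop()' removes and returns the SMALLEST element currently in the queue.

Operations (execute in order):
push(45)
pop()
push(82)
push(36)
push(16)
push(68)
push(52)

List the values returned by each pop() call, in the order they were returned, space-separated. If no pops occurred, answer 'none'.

push(45): heap contents = [45]
pop() → 45: heap contents = []
push(82): heap contents = [82]
push(36): heap contents = [36, 82]
push(16): heap contents = [16, 36, 82]
push(68): heap contents = [16, 36, 68, 82]
push(52): heap contents = [16, 36, 52, 68, 82]

Answer: 45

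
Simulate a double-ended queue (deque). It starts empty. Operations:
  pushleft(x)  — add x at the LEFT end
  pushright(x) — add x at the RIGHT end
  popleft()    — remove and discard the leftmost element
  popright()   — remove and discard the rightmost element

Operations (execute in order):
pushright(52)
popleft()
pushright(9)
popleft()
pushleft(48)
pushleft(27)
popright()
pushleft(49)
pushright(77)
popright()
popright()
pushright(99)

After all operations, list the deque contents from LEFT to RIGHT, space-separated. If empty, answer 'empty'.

pushright(52): [52]
popleft(): []
pushright(9): [9]
popleft(): []
pushleft(48): [48]
pushleft(27): [27, 48]
popright(): [27]
pushleft(49): [49, 27]
pushright(77): [49, 27, 77]
popright(): [49, 27]
popright(): [49]
pushright(99): [49, 99]

Answer: 49 99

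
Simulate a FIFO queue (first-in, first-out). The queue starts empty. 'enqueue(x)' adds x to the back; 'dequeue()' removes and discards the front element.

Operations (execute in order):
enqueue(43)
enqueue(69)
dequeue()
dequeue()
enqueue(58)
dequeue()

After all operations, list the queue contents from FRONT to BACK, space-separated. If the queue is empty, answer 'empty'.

enqueue(43): [43]
enqueue(69): [43, 69]
dequeue(): [69]
dequeue(): []
enqueue(58): [58]
dequeue(): []

Answer: empty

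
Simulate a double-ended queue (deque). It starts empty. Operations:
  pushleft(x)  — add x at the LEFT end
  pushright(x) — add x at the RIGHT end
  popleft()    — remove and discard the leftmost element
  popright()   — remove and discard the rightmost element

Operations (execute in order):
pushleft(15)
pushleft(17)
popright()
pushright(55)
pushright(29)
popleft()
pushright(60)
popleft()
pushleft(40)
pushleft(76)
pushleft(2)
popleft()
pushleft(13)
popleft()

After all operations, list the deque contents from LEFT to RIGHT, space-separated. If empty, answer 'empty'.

pushleft(15): [15]
pushleft(17): [17, 15]
popright(): [17]
pushright(55): [17, 55]
pushright(29): [17, 55, 29]
popleft(): [55, 29]
pushright(60): [55, 29, 60]
popleft(): [29, 60]
pushleft(40): [40, 29, 60]
pushleft(76): [76, 40, 29, 60]
pushleft(2): [2, 76, 40, 29, 60]
popleft(): [76, 40, 29, 60]
pushleft(13): [13, 76, 40, 29, 60]
popleft(): [76, 40, 29, 60]

Answer: 76 40 29 60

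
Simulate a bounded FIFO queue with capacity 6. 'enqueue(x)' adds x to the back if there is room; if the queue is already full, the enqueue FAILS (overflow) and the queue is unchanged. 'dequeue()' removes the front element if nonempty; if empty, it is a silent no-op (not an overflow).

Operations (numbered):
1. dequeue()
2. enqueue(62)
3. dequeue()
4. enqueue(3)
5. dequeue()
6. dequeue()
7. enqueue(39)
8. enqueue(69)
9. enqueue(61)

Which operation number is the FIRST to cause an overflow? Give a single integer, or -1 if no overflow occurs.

1. dequeue(): empty, no-op, size=0
2. enqueue(62): size=1
3. dequeue(): size=0
4. enqueue(3): size=1
5. dequeue(): size=0
6. dequeue(): empty, no-op, size=0
7. enqueue(39): size=1
8. enqueue(69): size=2
9. enqueue(61): size=3

Answer: -1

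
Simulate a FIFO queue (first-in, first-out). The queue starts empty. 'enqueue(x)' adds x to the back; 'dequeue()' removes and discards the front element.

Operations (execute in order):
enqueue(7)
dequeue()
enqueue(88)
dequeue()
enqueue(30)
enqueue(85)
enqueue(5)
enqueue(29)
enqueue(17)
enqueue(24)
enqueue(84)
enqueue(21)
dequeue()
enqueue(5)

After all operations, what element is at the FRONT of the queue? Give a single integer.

Answer: 85

Derivation:
enqueue(7): queue = [7]
dequeue(): queue = []
enqueue(88): queue = [88]
dequeue(): queue = []
enqueue(30): queue = [30]
enqueue(85): queue = [30, 85]
enqueue(5): queue = [30, 85, 5]
enqueue(29): queue = [30, 85, 5, 29]
enqueue(17): queue = [30, 85, 5, 29, 17]
enqueue(24): queue = [30, 85, 5, 29, 17, 24]
enqueue(84): queue = [30, 85, 5, 29, 17, 24, 84]
enqueue(21): queue = [30, 85, 5, 29, 17, 24, 84, 21]
dequeue(): queue = [85, 5, 29, 17, 24, 84, 21]
enqueue(5): queue = [85, 5, 29, 17, 24, 84, 21, 5]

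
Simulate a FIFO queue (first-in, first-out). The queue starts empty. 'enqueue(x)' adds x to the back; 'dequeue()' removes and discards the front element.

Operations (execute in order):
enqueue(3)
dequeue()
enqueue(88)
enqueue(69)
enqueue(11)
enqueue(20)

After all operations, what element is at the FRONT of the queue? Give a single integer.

Answer: 88

Derivation:
enqueue(3): queue = [3]
dequeue(): queue = []
enqueue(88): queue = [88]
enqueue(69): queue = [88, 69]
enqueue(11): queue = [88, 69, 11]
enqueue(20): queue = [88, 69, 11, 20]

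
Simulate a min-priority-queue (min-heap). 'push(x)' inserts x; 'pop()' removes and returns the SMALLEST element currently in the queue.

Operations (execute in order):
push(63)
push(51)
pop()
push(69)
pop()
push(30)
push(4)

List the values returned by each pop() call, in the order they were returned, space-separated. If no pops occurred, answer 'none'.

push(63): heap contents = [63]
push(51): heap contents = [51, 63]
pop() → 51: heap contents = [63]
push(69): heap contents = [63, 69]
pop() → 63: heap contents = [69]
push(30): heap contents = [30, 69]
push(4): heap contents = [4, 30, 69]

Answer: 51 63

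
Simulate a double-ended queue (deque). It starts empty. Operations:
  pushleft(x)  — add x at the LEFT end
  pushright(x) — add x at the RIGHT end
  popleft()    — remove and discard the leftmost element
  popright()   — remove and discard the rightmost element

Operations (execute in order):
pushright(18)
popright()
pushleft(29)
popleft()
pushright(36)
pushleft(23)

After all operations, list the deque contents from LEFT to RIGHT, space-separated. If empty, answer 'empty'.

Answer: 23 36

Derivation:
pushright(18): [18]
popright(): []
pushleft(29): [29]
popleft(): []
pushright(36): [36]
pushleft(23): [23, 36]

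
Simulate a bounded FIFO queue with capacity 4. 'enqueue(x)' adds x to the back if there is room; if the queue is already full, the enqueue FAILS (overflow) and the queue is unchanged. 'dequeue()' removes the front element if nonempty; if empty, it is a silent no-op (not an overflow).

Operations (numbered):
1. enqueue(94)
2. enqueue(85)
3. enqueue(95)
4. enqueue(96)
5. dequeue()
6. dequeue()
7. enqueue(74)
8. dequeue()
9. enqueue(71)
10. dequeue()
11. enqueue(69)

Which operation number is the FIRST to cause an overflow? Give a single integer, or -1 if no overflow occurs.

1. enqueue(94): size=1
2. enqueue(85): size=2
3. enqueue(95): size=3
4. enqueue(96): size=4
5. dequeue(): size=3
6. dequeue(): size=2
7. enqueue(74): size=3
8. dequeue(): size=2
9. enqueue(71): size=3
10. dequeue(): size=2
11. enqueue(69): size=3

Answer: -1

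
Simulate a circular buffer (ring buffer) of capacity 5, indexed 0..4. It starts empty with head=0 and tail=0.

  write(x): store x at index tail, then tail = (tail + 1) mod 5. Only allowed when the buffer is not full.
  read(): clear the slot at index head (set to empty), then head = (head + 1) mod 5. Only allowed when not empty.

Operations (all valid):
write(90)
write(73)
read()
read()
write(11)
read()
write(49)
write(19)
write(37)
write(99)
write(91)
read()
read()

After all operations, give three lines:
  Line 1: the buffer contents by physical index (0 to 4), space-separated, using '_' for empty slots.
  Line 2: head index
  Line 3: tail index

Answer: 37 99 91 _ _
0
3

Derivation:
write(90): buf=[90 _ _ _ _], head=0, tail=1, size=1
write(73): buf=[90 73 _ _ _], head=0, tail=2, size=2
read(): buf=[_ 73 _ _ _], head=1, tail=2, size=1
read(): buf=[_ _ _ _ _], head=2, tail=2, size=0
write(11): buf=[_ _ 11 _ _], head=2, tail=3, size=1
read(): buf=[_ _ _ _ _], head=3, tail=3, size=0
write(49): buf=[_ _ _ 49 _], head=3, tail=4, size=1
write(19): buf=[_ _ _ 49 19], head=3, tail=0, size=2
write(37): buf=[37 _ _ 49 19], head=3, tail=1, size=3
write(99): buf=[37 99 _ 49 19], head=3, tail=2, size=4
write(91): buf=[37 99 91 49 19], head=3, tail=3, size=5
read(): buf=[37 99 91 _ 19], head=4, tail=3, size=4
read(): buf=[37 99 91 _ _], head=0, tail=3, size=3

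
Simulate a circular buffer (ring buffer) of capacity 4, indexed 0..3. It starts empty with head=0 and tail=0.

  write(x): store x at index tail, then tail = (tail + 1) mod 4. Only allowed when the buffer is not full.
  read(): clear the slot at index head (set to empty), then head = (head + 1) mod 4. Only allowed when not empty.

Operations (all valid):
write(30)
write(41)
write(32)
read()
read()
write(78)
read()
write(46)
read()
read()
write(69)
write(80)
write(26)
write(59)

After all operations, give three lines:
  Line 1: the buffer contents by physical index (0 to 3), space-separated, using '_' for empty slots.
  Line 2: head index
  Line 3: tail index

Answer: 59 69 80 26
1
1

Derivation:
write(30): buf=[30 _ _ _], head=0, tail=1, size=1
write(41): buf=[30 41 _ _], head=0, tail=2, size=2
write(32): buf=[30 41 32 _], head=0, tail=3, size=3
read(): buf=[_ 41 32 _], head=1, tail=3, size=2
read(): buf=[_ _ 32 _], head=2, tail=3, size=1
write(78): buf=[_ _ 32 78], head=2, tail=0, size=2
read(): buf=[_ _ _ 78], head=3, tail=0, size=1
write(46): buf=[46 _ _ 78], head=3, tail=1, size=2
read(): buf=[46 _ _ _], head=0, tail=1, size=1
read(): buf=[_ _ _ _], head=1, tail=1, size=0
write(69): buf=[_ 69 _ _], head=1, tail=2, size=1
write(80): buf=[_ 69 80 _], head=1, tail=3, size=2
write(26): buf=[_ 69 80 26], head=1, tail=0, size=3
write(59): buf=[59 69 80 26], head=1, tail=1, size=4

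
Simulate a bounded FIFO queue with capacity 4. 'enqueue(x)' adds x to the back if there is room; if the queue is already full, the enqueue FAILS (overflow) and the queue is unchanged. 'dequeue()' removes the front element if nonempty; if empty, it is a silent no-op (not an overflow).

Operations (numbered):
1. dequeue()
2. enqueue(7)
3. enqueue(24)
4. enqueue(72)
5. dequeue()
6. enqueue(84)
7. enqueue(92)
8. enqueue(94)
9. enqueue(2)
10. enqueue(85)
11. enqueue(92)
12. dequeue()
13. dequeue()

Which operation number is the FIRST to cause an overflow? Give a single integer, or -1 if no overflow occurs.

Answer: 8

Derivation:
1. dequeue(): empty, no-op, size=0
2. enqueue(7): size=1
3. enqueue(24): size=2
4. enqueue(72): size=3
5. dequeue(): size=2
6. enqueue(84): size=3
7. enqueue(92): size=4
8. enqueue(94): size=4=cap → OVERFLOW (fail)
9. enqueue(2): size=4=cap → OVERFLOW (fail)
10. enqueue(85): size=4=cap → OVERFLOW (fail)
11. enqueue(92): size=4=cap → OVERFLOW (fail)
12. dequeue(): size=3
13. dequeue(): size=2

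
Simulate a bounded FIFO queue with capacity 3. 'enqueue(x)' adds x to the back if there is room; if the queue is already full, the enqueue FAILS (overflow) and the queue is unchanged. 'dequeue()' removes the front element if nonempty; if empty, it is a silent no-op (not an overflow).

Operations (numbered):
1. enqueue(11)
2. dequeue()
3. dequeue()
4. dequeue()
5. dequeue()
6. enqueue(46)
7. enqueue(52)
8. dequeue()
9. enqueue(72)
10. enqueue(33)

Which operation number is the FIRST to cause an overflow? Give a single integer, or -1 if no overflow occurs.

1. enqueue(11): size=1
2. dequeue(): size=0
3. dequeue(): empty, no-op, size=0
4. dequeue(): empty, no-op, size=0
5. dequeue(): empty, no-op, size=0
6. enqueue(46): size=1
7. enqueue(52): size=2
8. dequeue(): size=1
9. enqueue(72): size=2
10. enqueue(33): size=3

Answer: -1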